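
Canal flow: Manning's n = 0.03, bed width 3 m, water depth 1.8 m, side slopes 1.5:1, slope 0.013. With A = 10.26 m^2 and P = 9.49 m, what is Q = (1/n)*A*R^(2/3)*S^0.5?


R = A/P = 10.26/9.49 = 1.081138
Q = (1/0.03) * 10.26 * 1.081138^(2/3) * 0.013^0.5

41.0757 m^3/s


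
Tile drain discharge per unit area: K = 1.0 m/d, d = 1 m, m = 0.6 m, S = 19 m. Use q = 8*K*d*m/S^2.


q = 8*K*d*m/S^2
q = 8*1.0*1*0.6/19^2
q = 4.8000 / 361

0.0133 m/d


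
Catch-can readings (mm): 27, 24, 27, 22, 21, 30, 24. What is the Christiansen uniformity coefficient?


mean = 25.000000 mm
MAD = 2.571429 mm
CU = (1 - 2.571429/25.000000)*100

89.7143 %


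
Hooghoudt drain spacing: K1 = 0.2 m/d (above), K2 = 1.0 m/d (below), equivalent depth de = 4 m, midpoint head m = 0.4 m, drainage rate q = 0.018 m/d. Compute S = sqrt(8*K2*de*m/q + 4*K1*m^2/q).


S^2 = 8*K2*de*m/q + 4*K1*m^2/q
S^2 = 8*1.0*4*0.4/0.018 + 4*0.2*0.4^2/0.018
S = sqrt(718.2222)

26.7997 m


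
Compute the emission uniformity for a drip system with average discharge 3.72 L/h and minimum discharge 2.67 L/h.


EU = (q_min/q_avg)*100 = (2.67/3.72)*100 = 71.7742%

71.7742 %


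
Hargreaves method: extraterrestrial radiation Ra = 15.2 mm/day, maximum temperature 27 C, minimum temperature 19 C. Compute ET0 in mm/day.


Tmean = (Tmax + Tmin)/2 = (27 + 19)/2 = 23.0
ET0 = 0.0023 * 15.2 * (23.0 + 17.8) * sqrt(27 - 19)
ET0 = 0.0023 * 15.2 * 40.8 * 2.828427

4.0344 mm/day


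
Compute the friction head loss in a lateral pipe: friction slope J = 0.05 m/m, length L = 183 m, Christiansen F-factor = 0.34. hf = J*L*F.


hf = J * L * F = 0.05 * 183 * 0.34 = 3.1110 m

3.1110 m


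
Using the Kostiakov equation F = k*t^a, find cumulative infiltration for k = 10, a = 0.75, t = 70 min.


F = k * t^a = 10 * 70^0.75
F = 10 * 24.200455

242.0046 mm


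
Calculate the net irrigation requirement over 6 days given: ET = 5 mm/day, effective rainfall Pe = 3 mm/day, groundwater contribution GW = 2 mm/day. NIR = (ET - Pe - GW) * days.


Daily deficit = ET - Pe - GW = 5 - 3 - 2 = 0 mm/day
NIR = 0 * 6 = 0 mm

0 mm


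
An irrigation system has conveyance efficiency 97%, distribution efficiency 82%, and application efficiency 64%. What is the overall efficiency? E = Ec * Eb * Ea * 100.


Ec = 0.97, Eb = 0.82, Ea = 0.64
E = 0.97 * 0.82 * 0.64 * 100 = 50.9056%

50.9056 %


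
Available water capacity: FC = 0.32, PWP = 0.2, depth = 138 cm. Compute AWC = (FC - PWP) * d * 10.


AWC = (FC - PWP) * d * 10
AWC = (0.32 - 0.2) * 138 * 10
AWC = 0.1200 * 138 * 10

165.6000 mm


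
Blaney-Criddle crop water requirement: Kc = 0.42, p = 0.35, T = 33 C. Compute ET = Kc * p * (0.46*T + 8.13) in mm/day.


ET = Kc * p * (0.46*T + 8.13)
ET = 0.42 * 0.35 * (0.46*33 + 8.13)
ET = 0.42 * 0.35 * 23.3100

3.4266 mm/day


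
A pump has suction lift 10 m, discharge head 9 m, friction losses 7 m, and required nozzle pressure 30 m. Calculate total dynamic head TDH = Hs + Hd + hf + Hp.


TDH = Hs + Hd + hf + Hp = 10 + 9 + 7 + 30 = 56

56 m


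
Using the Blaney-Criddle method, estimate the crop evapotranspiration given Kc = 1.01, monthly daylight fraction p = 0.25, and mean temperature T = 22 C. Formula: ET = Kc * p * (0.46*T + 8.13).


ET = Kc * p * (0.46*T + 8.13)
ET = 1.01 * 0.25 * (0.46*22 + 8.13)
ET = 1.01 * 0.25 * 18.2500

4.6081 mm/day


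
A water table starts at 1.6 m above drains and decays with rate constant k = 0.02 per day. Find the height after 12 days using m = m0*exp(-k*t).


m = m0 * exp(-k*t)
m = 1.6 * exp(-0.02 * 12)
m = 1.6 * exp(-0.2400)

1.2586 m


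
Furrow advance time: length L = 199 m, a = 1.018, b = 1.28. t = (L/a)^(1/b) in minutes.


t = (L/a)^(1/b)
t = (199/1.018)^(1/1.28)
t = 195.481336^(1/1.28)

61.6490 min


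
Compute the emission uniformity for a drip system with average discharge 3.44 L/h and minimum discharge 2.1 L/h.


EU = (q_min/q_avg)*100 = (2.1/3.44)*100 = 61.0465%

61.0465 %


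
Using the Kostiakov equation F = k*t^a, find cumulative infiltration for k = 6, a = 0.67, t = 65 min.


F = k * t^a = 6 * 65^0.67
F = 6 * 16.392755

98.3565 mm


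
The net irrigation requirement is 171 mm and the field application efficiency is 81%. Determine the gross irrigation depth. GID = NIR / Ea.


Ea = 81% = 0.81
GID = NIR / Ea = 171 / 0.81 = 211.1111 mm

211.1111 mm


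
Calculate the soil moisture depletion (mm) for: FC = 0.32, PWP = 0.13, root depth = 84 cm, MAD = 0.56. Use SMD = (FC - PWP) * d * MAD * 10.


SMD = (FC - PWP) * d * MAD * 10
SMD = (0.32 - 0.13) * 84 * 0.56 * 10
SMD = 0.1900 * 84 * 0.56 * 10

89.3760 mm


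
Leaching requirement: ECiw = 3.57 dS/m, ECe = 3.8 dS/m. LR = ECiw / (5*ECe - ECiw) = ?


LR = ECiw / (5*ECe - ECiw)
LR = 3.57 / (5*3.8 - 3.57)
LR = 3.57 / 15.4300

0.2314


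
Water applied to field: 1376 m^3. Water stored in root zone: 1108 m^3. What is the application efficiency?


Ea = V_root / V_field * 100 = 1108 / 1376 * 100 = 80.5233%

80.5233 %


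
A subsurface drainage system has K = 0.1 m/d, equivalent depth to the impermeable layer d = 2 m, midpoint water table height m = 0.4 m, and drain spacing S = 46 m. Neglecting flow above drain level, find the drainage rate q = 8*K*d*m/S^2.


q = 8*K*d*m/S^2
q = 8*0.1*2*0.4/46^2
q = 0.6400 / 2116

3.0246e-04 m/d


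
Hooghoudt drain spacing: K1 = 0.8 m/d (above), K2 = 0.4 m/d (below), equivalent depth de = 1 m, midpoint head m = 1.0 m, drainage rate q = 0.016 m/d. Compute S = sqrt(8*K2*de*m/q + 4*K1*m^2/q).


S^2 = 8*K2*de*m/q + 4*K1*m^2/q
S^2 = 8*0.4*1*1.0/0.016 + 4*0.8*1.0^2/0.016
S = sqrt(400.0000)

20.0000 m


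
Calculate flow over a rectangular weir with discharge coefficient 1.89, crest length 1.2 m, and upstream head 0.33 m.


Q = C * L * H^(3/2) = 1.89 * 1.2 * 0.33^1.5 = 1.89 * 1.2 * 0.189571

0.4299 m^3/s


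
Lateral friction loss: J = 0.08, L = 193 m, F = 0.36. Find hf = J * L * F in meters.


hf = J * L * F = 0.08 * 193 * 0.36 = 5.5584 m

5.5584 m


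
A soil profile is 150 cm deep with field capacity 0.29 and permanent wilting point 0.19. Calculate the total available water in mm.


AWC = (FC - PWP) * d * 10
AWC = (0.29 - 0.19) * 150 * 10
AWC = 0.1000 * 150 * 10

150.0000 mm


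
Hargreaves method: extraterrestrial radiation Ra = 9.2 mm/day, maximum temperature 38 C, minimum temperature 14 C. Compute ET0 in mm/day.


Tmean = (Tmax + Tmin)/2 = (38 + 14)/2 = 26.0
ET0 = 0.0023 * 9.2 * (26.0 + 17.8) * sqrt(38 - 14)
ET0 = 0.0023 * 9.2 * 43.8 * 4.898979

4.5404 mm/day


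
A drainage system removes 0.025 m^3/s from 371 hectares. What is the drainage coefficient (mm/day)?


DC = Q * 86400 / (A * 10000) * 1000
DC = 0.025 * 86400 / (371 * 10000) * 1000
DC = 2160000.0000 / 3710000

0.5822 mm/day


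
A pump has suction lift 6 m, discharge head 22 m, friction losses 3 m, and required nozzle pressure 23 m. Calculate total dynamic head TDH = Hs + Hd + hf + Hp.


TDH = Hs + Hd + hf + Hp = 6 + 22 + 3 + 23 = 54

54 m


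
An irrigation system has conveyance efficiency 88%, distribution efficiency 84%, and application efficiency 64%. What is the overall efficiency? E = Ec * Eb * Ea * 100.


Ec = 0.88, Eb = 0.84, Ea = 0.64
E = 0.88 * 0.84 * 0.64 * 100 = 47.3088%

47.3088 %


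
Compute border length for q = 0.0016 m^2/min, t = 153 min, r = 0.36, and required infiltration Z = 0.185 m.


L = q*t/((1+r)*Z)
L = 0.0016*153/((1+0.36)*0.185)
L = 0.2448/0.2516

0.9730 m


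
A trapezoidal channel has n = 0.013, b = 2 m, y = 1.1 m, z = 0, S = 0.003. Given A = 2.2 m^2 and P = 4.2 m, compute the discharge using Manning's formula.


R = A/P = 2.2/4.2 = 0.523810
Q = (1/0.013) * 2.2 * 0.523810^(2/3) * 0.003^0.5

6.0231 m^3/s


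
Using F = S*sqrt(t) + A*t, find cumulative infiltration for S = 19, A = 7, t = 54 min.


F = S*sqrt(t) + A*t
F = 19*sqrt(54) + 7*54
F = 19*7.348469 + 378

517.6209 mm


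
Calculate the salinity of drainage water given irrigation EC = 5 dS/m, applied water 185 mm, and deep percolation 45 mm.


EC_dw = EC_iw * D_iw / D_dw
EC_dw = 5 * 185 / 45
EC_dw = 925 / 45

20.5556 dS/m


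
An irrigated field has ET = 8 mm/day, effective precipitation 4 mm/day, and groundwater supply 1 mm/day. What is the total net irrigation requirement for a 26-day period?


Daily deficit = ET - Pe - GW = 8 - 4 - 1 = 3 mm/day
NIR = 3 * 26 = 78 mm

78.0000 mm


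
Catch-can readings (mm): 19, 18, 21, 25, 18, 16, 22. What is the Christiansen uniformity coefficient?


mean = 19.857143 mm
MAD = 2.408163 mm
CU = (1 - 2.408163/19.857143)*100

87.8726 %


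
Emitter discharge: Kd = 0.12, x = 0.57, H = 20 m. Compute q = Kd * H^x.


q = Kd * H^x = 0.12 * 20^0.57 = 0.12 * 5.515528

0.6619 L/h


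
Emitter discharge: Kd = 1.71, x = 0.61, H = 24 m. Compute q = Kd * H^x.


q = Kd * H^x = 1.71 * 24^0.61 = 1.71 * 6.949105

11.8830 L/h


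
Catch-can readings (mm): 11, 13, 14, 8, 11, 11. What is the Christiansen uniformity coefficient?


mean = 11.333333 mm
MAD = 1.444444 mm
CU = (1 - 1.444444/11.333333)*100

87.2549 %


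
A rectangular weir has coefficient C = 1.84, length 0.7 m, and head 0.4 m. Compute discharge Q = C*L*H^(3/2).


Q = C * L * H^(3/2) = 1.84 * 0.7 * 0.4^1.5 = 1.84 * 0.7 * 0.252982

0.3258 m^3/s


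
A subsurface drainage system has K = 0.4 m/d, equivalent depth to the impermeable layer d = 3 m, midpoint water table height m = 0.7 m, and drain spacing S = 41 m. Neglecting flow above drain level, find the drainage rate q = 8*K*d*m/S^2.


q = 8*K*d*m/S^2
q = 8*0.4*3*0.7/41^2
q = 6.7200 / 1681

0.0040 m/d


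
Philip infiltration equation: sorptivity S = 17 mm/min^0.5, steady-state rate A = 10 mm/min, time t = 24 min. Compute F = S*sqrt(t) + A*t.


F = S*sqrt(t) + A*t
F = 17*sqrt(24) + 10*24
F = 17*4.898979 + 240

323.2826 mm


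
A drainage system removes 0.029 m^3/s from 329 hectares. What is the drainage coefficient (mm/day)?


DC = Q * 86400 / (A * 10000) * 1000
DC = 0.029 * 86400 / (329 * 10000) * 1000
DC = 2505600.0000 / 3290000

0.7616 mm/day


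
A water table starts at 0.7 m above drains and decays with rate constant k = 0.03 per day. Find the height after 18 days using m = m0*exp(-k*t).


m = m0 * exp(-k*t)
m = 0.7 * exp(-0.03 * 18)
m = 0.7 * exp(-0.5400)

0.4079 m


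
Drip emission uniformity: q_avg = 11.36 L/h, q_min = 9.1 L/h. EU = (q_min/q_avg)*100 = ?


EU = (q_min/q_avg)*100 = (9.1/11.36)*100 = 80.1056%

80.1056 %


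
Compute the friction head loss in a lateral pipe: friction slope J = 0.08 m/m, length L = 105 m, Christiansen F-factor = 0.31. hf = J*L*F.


hf = J * L * F = 0.08 * 105 * 0.31 = 2.6040 m

2.6040 m


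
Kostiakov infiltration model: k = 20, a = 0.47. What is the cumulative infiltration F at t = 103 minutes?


F = k * t^a = 20 * 103^0.47
F = 20 * 8.831480

176.6296 mm


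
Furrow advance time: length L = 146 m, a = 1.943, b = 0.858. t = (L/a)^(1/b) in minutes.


t = (L/a)^(1/b)
t = (146/1.943)^(1/0.858)
t = 75.141534^(1/0.858)

153.5820 min


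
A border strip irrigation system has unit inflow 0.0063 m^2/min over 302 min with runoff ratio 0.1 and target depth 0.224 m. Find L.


L = q*t/((1+r)*Z)
L = 0.0063*302/((1+0.1)*0.224)
L = 1.9026/0.2464

7.7216 m


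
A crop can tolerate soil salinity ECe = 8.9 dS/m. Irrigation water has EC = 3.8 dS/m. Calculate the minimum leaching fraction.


LR = ECiw / (5*ECe - ECiw)
LR = 3.8 / (5*8.9 - 3.8)
LR = 3.8 / 40.7000

0.0934


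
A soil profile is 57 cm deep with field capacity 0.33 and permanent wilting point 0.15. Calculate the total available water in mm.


AWC = (FC - PWP) * d * 10
AWC = (0.33 - 0.15) * 57 * 10
AWC = 0.1800 * 57 * 10

102.6000 mm


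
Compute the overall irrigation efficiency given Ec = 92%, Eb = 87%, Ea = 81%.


Ec = 0.92, Eb = 0.87, Ea = 0.81
E = 0.92 * 0.87 * 0.81 * 100 = 64.8324%

64.8324 %


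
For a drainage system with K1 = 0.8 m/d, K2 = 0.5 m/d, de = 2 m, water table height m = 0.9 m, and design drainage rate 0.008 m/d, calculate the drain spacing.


S^2 = 8*K2*de*m/q + 4*K1*m^2/q
S^2 = 8*0.5*2*0.9/0.008 + 4*0.8*0.9^2/0.008
S = sqrt(1224.0000)

34.9857 m


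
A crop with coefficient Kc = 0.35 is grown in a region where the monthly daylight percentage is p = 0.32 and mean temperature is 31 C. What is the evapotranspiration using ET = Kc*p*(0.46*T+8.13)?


ET = Kc * p * (0.46*T + 8.13)
ET = 0.35 * 0.32 * (0.46*31 + 8.13)
ET = 0.35 * 0.32 * 22.3900

2.5077 mm/day


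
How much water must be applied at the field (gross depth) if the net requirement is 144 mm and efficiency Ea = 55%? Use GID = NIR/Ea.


Ea = 55% = 0.55
GID = NIR / Ea = 144 / 0.55 = 261.8182 mm

261.8182 mm


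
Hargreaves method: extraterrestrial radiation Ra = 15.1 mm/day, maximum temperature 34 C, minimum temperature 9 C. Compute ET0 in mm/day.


Tmean = (Tmax + Tmin)/2 = (34 + 9)/2 = 21.5
ET0 = 0.0023 * 15.1 * (21.5 + 17.8) * sqrt(34 - 9)
ET0 = 0.0023 * 15.1 * 39.3 * 5.000000

6.8244 mm/day


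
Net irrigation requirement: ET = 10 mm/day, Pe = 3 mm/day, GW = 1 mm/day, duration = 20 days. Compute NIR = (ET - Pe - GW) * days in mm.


Daily deficit = ET - Pe - GW = 10 - 3 - 1 = 6 mm/day
NIR = 6 * 20 = 120 mm

120.0000 mm


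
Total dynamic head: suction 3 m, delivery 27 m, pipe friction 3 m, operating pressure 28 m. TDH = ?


TDH = Hs + Hd + hf + Hp = 3 + 27 + 3 + 28 = 61

61 m


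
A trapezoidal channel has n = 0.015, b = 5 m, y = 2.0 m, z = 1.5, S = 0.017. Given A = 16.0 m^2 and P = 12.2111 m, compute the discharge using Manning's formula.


R = A/P = 16.0/12.2111 = 1.310283
Q = (1/0.015) * 16.0 * 1.310283^(2/3) * 0.017^0.5

166.5316 m^3/s


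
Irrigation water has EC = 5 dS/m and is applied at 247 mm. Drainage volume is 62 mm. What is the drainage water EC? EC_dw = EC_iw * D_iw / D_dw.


EC_dw = EC_iw * D_iw / D_dw
EC_dw = 5 * 247 / 62
EC_dw = 1235 / 62

19.9194 dS/m


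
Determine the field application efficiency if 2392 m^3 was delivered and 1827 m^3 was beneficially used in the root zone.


Ea = V_root / V_field * 100 = 1827 / 2392 * 100 = 76.3796%

76.3796 %


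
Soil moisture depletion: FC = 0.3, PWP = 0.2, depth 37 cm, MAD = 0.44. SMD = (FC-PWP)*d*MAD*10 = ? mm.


SMD = (FC - PWP) * d * MAD * 10
SMD = (0.3 - 0.2) * 37 * 0.44 * 10
SMD = 0.1000 * 37 * 0.44 * 10

16.2800 mm


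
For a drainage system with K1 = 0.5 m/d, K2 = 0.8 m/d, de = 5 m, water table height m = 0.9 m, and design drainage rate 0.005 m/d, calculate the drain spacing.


S^2 = 8*K2*de*m/q + 4*K1*m^2/q
S^2 = 8*0.8*5*0.9/0.005 + 4*0.5*0.9^2/0.005
S = sqrt(6084.0000)

78.0000 m


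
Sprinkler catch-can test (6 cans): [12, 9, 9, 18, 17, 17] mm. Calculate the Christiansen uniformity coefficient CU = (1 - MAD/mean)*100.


mean = 13.666667 mm
MAD = 3.666667 mm
CU = (1 - 3.666667/13.666667)*100

73.1707 %


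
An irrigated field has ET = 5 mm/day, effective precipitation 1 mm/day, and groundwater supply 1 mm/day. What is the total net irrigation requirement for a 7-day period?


Daily deficit = ET - Pe - GW = 5 - 1 - 1 = 3 mm/day
NIR = 3 * 7 = 21 mm

21.0000 mm


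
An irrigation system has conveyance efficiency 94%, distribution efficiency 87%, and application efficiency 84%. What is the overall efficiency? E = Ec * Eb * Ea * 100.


Ec = 0.94, Eb = 0.87, Ea = 0.84
E = 0.94 * 0.87 * 0.84 * 100 = 68.6952%

68.6952 %


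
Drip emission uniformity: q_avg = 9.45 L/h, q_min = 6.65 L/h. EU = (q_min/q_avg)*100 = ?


EU = (q_min/q_avg)*100 = (6.65/9.45)*100 = 70.3704%

70.3704 %


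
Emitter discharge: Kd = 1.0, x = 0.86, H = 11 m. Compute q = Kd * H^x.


q = Kd * H^x = 1.0 * 11^0.86 = 1.0 * 7.863171

7.8632 L/h


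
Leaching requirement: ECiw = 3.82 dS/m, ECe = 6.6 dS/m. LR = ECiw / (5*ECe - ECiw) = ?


LR = ECiw / (5*ECe - ECiw)
LR = 3.82 / (5*6.6 - 3.82)
LR = 3.82 / 29.1800

0.1309


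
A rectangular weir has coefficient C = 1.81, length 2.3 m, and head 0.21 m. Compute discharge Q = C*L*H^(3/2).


Q = C * L * H^(3/2) = 1.81 * 2.3 * 0.21^1.5 = 1.81 * 2.3 * 0.096234

0.4006 m^3/s


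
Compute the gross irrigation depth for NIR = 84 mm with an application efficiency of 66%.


Ea = 66% = 0.66
GID = NIR / Ea = 84 / 0.66 = 127.2727 mm

127.2727 mm


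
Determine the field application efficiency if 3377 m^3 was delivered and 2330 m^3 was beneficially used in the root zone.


Ea = V_root / V_field * 100 = 2330 / 3377 * 100 = 68.9962%

68.9962 %


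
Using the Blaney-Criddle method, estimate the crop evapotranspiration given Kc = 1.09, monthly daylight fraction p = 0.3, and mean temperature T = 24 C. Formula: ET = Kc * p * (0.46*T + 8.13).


ET = Kc * p * (0.46*T + 8.13)
ET = 1.09 * 0.3 * (0.46*24 + 8.13)
ET = 1.09 * 0.3 * 19.1700

6.2686 mm/day


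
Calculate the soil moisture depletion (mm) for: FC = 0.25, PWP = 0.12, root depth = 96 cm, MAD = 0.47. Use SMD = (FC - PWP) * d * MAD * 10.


SMD = (FC - PWP) * d * MAD * 10
SMD = (0.25 - 0.12) * 96 * 0.47 * 10
SMD = 0.1300 * 96 * 0.47 * 10

58.6560 mm


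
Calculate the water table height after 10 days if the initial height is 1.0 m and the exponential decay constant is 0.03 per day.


m = m0 * exp(-k*t)
m = 1.0 * exp(-0.03 * 10)
m = 1.0 * exp(-0.3000)

0.7408 m


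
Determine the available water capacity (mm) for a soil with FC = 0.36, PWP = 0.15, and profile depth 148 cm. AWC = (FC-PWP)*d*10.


AWC = (FC - PWP) * d * 10
AWC = (0.36 - 0.15) * 148 * 10
AWC = 0.2100 * 148 * 10

310.8000 mm


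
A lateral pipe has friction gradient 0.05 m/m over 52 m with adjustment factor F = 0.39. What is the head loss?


hf = J * L * F = 0.05 * 52 * 0.39 = 1.0140 m

1.0140 m


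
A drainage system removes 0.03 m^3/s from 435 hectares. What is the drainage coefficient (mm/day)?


DC = Q * 86400 / (A * 10000) * 1000
DC = 0.03 * 86400 / (435 * 10000) * 1000
DC = 2592000.0000 / 4350000

0.5959 mm/day


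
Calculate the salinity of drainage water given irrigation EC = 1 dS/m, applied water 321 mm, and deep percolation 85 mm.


EC_dw = EC_iw * D_iw / D_dw
EC_dw = 1 * 321 / 85
EC_dw = 321 / 85

3.7765 dS/m


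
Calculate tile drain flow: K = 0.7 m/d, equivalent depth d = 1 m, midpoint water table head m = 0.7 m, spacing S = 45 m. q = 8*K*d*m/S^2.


q = 8*K*d*m/S^2
q = 8*0.7*1*0.7/45^2
q = 3.9200 / 2025

0.0019 m/d


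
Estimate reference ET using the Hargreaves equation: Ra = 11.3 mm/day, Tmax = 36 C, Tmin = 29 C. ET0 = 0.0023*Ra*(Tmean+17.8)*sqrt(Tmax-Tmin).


Tmean = (Tmax + Tmin)/2 = (36 + 29)/2 = 32.5
ET0 = 0.0023 * 11.3 * (32.5 + 17.8) * sqrt(36 - 29)
ET0 = 0.0023 * 11.3 * 50.3 * 2.645751

3.4588 mm/day


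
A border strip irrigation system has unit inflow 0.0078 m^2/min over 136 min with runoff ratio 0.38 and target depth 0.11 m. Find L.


L = q*t/((1+r)*Z)
L = 0.0078*136/((1+0.38)*0.11)
L = 1.0608/0.1518

6.9881 m


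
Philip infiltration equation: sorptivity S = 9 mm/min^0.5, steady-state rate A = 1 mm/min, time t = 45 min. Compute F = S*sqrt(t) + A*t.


F = S*sqrt(t) + A*t
F = 9*sqrt(45) + 1*45
F = 9*6.708204 + 45

105.3738 mm


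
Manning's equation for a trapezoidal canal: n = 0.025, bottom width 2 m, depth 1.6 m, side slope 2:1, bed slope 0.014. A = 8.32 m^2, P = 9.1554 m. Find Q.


R = A/P = 8.32/9.1554 = 0.908753
Q = (1/0.025) * 8.32 * 0.908753^(2/3) * 0.014^0.5

36.9441 m^3/s


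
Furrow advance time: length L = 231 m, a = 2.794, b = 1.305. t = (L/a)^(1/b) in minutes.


t = (L/a)^(1/b)
t = (231/2.794)^(1/1.305)
t = 82.677165^(1/1.305)

29.4619 min


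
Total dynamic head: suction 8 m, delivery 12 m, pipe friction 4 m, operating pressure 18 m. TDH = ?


TDH = Hs + Hd + hf + Hp = 8 + 12 + 4 + 18 = 42

42 m


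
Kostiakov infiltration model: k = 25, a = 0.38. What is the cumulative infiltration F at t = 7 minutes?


F = k * t^a = 25 * 7^0.38
F = 25 * 2.094774

52.3694 mm


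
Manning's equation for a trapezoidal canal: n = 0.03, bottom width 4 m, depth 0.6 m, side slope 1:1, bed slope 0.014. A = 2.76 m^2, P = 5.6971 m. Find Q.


R = A/P = 2.76/5.6971 = 0.484457
Q = (1/0.03) * 2.76 * 0.484457^(2/3) * 0.014^0.5

6.7146 m^3/s


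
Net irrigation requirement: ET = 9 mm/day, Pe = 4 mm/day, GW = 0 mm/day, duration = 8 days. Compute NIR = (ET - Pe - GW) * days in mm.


Daily deficit = ET - Pe - GW = 9 - 4 - 0 = 5 mm/day
NIR = 5 * 8 = 40 mm

40.0000 mm


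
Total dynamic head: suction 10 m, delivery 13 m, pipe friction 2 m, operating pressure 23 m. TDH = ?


TDH = Hs + Hd + hf + Hp = 10 + 13 + 2 + 23 = 48

48 m


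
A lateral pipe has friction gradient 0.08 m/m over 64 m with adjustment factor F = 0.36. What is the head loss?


hf = J * L * F = 0.08 * 64 * 0.36 = 1.8432 m

1.8432 m


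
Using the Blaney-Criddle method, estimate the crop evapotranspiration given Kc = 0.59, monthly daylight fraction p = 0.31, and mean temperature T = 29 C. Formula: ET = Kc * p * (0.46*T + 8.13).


ET = Kc * p * (0.46*T + 8.13)
ET = 0.59 * 0.31 * (0.46*29 + 8.13)
ET = 0.59 * 0.31 * 21.4700

3.9269 mm/day


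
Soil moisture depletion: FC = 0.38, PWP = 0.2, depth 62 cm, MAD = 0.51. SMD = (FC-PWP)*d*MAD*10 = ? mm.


SMD = (FC - PWP) * d * MAD * 10
SMD = (0.38 - 0.2) * 62 * 0.51 * 10
SMD = 0.1800 * 62 * 0.51 * 10

56.9160 mm


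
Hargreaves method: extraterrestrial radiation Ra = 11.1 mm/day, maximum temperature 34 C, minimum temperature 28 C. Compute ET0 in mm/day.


Tmean = (Tmax + Tmin)/2 = (34 + 28)/2 = 31.0
ET0 = 0.0023 * 11.1 * (31.0 + 17.8) * sqrt(34 - 28)
ET0 = 0.0023 * 11.1 * 48.8 * 2.449490

3.0517 mm/day


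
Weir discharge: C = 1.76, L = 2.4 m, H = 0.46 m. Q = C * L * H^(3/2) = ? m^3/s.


Q = C * L * H^(3/2) = 1.76 * 2.4 * 0.46^1.5 = 1.76 * 2.4 * 0.311987

1.3178 m^3/s


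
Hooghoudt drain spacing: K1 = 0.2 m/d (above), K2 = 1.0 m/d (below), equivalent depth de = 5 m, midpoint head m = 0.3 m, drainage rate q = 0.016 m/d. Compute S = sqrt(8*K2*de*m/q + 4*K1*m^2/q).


S^2 = 8*K2*de*m/q + 4*K1*m^2/q
S^2 = 8*1.0*5*0.3/0.016 + 4*0.2*0.3^2/0.016
S = sqrt(754.5000)

27.4682 m


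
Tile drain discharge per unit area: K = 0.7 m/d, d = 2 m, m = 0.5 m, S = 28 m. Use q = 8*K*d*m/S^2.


q = 8*K*d*m/S^2
q = 8*0.7*2*0.5/28^2
q = 5.6000 / 784

0.0071 m/d


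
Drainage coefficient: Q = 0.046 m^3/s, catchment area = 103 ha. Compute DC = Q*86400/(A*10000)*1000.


DC = Q * 86400 / (A * 10000) * 1000
DC = 0.046 * 86400 / (103 * 10000) * 1000
DC = 3974400.0000 / 1030000

3.8586 mm/day


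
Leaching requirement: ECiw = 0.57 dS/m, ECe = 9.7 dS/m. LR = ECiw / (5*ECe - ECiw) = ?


LR = ECiw / (5*ECe - ECiw)
LR = 0.57 / (5*9.7 - 0.57)
LR = 0.57 / 47.9300

0.0119


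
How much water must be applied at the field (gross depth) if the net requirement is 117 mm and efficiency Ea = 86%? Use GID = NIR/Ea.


Ea = 86% = 0.86
GID = NIR / Ea = 117 / 0.86 = 136.0465 mm

136.0465 mm


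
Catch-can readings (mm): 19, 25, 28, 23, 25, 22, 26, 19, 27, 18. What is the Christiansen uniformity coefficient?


mean = 23.200000 mm
MAD = 3.000000 mm
CU = (1 - 3.000000/23.200000)*100

87.0690 %


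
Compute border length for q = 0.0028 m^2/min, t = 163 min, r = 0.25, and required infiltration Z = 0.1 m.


L = q*t/((1+r)*Z)
L = 0.0028*163/((1+0.25)*0.1)
L = 0.4564/0.125

3.6512 m


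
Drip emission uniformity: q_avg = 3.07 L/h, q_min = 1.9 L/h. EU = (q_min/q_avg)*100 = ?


EU = (q_min/q_avg)*100 = (1.9/3.07)*100 = 61.8893%

61.8893 %


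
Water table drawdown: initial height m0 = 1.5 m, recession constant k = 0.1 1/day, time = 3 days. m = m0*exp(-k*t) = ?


m = m0 * exp(-k*t)
m = 1.5 * exp(-0.1 * 3)
m = 1.5 * exp(-0.3000)

1.1112 m


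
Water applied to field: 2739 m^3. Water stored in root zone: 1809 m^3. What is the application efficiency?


Ea = V_root / V_field * 100 = 1809 / 2739 * 100 = 66.0460%

66.0460 %


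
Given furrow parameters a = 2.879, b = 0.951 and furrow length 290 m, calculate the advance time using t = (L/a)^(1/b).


t = (L/a)^(1/b)
t = (290/2.879)^(1/0.951)
t = 100.729420^(1/0.951)

127.7522 min


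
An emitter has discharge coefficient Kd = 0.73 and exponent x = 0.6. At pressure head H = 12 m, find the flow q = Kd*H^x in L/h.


q = Kd * H^x = 0.73 * 12^0.6 = 0.73 * 4.441286

3.2421 L/h


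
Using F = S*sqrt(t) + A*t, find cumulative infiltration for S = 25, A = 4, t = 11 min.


F = S*sqrt(t) + A*t
F = 25*sqrt(11) + 4*11
F = 25*3.316625 + 44

126.9156 mm


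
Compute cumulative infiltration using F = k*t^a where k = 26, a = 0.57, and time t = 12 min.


F = k * t^a = 26 * 12^0.57
F = 26 * 4.122240

107.1782 mm


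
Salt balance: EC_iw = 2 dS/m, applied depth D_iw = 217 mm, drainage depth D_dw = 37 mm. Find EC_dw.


EC_dw = EC_iw * D_iw / D_dw
EC_dw = 2 * 217 / 37
EC_dw = 434 / 37

11.7297 dS/m


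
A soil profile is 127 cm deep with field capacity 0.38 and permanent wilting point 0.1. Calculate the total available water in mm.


AWC = (FC - PWP) * d * 10
AWC = (0.38 - 0.1) * 127 * 10
AWC = 0.2800 * 127 * 10

355.6000 mm


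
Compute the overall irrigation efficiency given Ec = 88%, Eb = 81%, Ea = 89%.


Ec = 0.88, Eb = 0.81, Ea = 0.89
E = 0.88 * 0.81 * 0.89 * 100 = 63.4392%

63.4392 %


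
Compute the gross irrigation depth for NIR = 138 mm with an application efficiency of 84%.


Ea = 84% = 0.84
GID = NIR / Ea = 138 / 0.84 = 164.2857 mm

164.2857 mm


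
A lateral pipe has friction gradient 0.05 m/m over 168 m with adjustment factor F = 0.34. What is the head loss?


hf = J * L * F = 0.05 * 168 * 0.34 = 2.8560 m

2.8560 m


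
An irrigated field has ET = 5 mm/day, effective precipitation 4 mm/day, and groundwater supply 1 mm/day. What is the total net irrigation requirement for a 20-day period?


Daily deficit = ET - Pe - GW = 5 - 4 - 1 = 0 mm/day
NIR = 0 * 20 = 0 mm

0 mm


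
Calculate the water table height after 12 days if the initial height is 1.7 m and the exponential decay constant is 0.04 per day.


m = m0 * exp(-k*t)
m = 1.7 * exp(-0.04 * 12)
m = 1.7 * exp(-0.4800)

1.0519 m


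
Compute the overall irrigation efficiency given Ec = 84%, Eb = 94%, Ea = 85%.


Ec = 0.84, Eb = 0.94, Ea = 0.85
E = 0.84 * 0.94 * 0.85 * 100 = 67.1160%

67.1160 %


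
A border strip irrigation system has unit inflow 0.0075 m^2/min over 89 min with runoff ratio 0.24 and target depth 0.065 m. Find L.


L = q*t/((1+r)*Z)
L = 0.0075*89/((1+0.24)*0.065)
L = 0.6675/0.0806

8.2816 m


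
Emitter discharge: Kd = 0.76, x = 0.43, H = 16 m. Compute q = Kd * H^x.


q = Kd * H^x = 0.76 * 16^0.43 = 0.76 * 3.294364

2.5037 L/h


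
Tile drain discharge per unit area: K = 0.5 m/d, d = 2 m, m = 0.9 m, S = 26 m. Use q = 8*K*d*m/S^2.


q = 8*K*d*m/S^2
q = 8*0.5*2*0.9/26^2
q = 7.2000 / 676

0.0107 m/d


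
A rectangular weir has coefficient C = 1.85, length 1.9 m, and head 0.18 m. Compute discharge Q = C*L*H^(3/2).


Q = C * L * H^(3/2) = 1.85 * 1.9 * 0.18^1.5 = 1.85 * 1.9 * 0.076368

0.2684 m^3/s


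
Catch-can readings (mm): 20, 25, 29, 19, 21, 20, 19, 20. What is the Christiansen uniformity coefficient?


mean = 21.625000 mm
MAD = 2.687500 mm
CU = (1 - 2.687500/21.625000)*100

87.5723 %


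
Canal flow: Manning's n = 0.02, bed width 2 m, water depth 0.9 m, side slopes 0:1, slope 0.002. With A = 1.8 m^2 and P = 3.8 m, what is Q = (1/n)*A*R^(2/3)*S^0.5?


R = A/P = 1.8/3.8 = 0.473684
Q = (1/0.02) * 1.8 * 0.473684^(2/3) * 0.002^0.5

2.4458 m^3/s


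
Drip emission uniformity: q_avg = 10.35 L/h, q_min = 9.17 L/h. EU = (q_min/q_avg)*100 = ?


EU = (q_min/q_avg)*100 = (9.17/10.35)*100 = 88.5990%

88.5990 %


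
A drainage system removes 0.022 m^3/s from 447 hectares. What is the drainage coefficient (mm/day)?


DC = Q * 86400 / (A * 10000) * 1000
DC = 0.022 * 86400 / (447 * 10000) * 1000
DC = 1900800.0000 / 4470000

0.4252 mm/day


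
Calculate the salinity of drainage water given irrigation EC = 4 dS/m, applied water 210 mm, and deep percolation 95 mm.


EC_dw = EC_iw * D_iw / D_dw
EC_dw = 4 * 210 / 95
EC_dw = 840 / 95

8.8421 dS/m


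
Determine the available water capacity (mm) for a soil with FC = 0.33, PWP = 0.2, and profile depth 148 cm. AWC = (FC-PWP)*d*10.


AWC = (FC - PWP) * d * 10
AWC = (0.33 - 0.2) * 148 * 10
AWC = 0.1300 * 148 * 10

192.4000 mm


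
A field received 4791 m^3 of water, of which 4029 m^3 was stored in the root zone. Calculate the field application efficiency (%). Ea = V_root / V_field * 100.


Ea = V_root / V_field * 100 = 4029 / 4791 * 100 = 84.0952%

84.0952 %


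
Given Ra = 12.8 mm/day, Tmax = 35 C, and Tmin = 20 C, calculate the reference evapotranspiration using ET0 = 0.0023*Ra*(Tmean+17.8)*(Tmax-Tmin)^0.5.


Tmean = (Tmax + Tmin)/2 = (35 + 20)/2 = 27.5
ET0 = 0.0023 * 12.8 * (27.5 + 17.8) * sqrt(35 - 20)
ET0 = 0.0023 * 12.8 * 45.3 * 3.872983

5.1651 mm/day


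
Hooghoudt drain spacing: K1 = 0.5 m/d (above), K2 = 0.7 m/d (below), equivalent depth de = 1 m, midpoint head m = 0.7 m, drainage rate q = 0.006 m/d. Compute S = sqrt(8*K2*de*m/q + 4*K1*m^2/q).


S^2 = 8*K2*de*m/q + 4*K1*m^2/q
S^2 = 8*0.7*1*0.7/0.006 + 4*0.5*0.7^2/0.006
S = sqrt(816.6667)

28.5774 m


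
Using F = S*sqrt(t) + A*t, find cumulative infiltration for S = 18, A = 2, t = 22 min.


F = S*sqrt(t) + A*t
F = 18*sqrt(22) + 2*22
F = 18*4.690416 + 44

128.4275 mm


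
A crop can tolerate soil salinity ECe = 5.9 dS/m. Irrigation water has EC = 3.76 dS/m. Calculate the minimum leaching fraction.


LR = ECiw / (5*ECe - ECiw)
LR = 3.76 / (5*5.9 - 3.76)
LR = 3.76 / 25.7400

0.1461


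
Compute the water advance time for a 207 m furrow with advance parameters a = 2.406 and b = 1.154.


t = (L/a)^(1/b)
t = (207/2.406)^(1/1.154)
t = 86.034913^(1/1.154)

47.4782 min


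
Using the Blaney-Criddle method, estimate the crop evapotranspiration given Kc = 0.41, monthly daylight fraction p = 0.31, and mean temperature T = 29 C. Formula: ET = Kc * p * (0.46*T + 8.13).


ET = Kc * p * (0.46*T + 8.13)
ET = 0.41 * 0.31 * (0.46*29 + 8.13)
ET = 0.41 * 0.31 * 21.4700

2.7288 mm/day


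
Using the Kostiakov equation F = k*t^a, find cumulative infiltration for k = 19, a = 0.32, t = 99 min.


F = k * t^a = 19 * 99^0.32
F = 19 * 4.351142

82.6717 mm


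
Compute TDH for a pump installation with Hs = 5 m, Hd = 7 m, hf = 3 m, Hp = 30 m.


TDH = Hs + Hd + hf + Hp = 5 + 7 + 3 + 30 = 45

45 m


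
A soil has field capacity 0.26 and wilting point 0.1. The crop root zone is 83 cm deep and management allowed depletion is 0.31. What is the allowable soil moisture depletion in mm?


SMD = (FC - PWP) * d * MAD * 10
SMD = (0.26 - 0.1) * 83 * 0.31 * 10
SMD = 0.1600 * 83 * 0.31 * 10

41.1680 mm


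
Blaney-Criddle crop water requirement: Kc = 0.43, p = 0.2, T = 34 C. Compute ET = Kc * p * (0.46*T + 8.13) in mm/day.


ET = Kc * p * (0.46*T + 8.13)
ET = 0.43 * 0.2 * (0.46*34 + 8.13)
ET = 0.43 * 0.2 * 23.7700

2.0442 mm/day


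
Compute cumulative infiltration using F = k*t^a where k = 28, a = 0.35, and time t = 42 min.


F = k * t^a = 28 * 42^0.35
F = 28 * 3.699451

103.5846 mm


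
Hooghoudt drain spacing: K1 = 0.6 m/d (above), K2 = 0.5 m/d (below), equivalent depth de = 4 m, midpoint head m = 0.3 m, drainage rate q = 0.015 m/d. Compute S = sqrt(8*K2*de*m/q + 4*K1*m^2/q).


S^2 = 8*K2*de*m/q + 4*K1*m^2/q
S^2 = 8*0.5*4*0.3/0.015 + 4*0.6*0.3^2/0.015
S = sqrt(334.4000)

18.2866 m


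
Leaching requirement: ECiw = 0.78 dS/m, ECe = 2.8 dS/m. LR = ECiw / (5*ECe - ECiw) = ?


LR = ECiw / (5*ECe - ECiw)
LR = 0.78 / (5*2.8 - 0.78)
LR = 0.78 / 13.2200

0.0590


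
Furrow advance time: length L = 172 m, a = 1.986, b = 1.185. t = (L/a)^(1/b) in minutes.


t = (L/a)^(1/b)
t = (172/1.986)^(1/1.185)
t = 86.606244^(1/1.185)

43.1581 min


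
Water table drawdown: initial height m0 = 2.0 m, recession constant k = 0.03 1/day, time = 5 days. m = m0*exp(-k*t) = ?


m = m0 * exp(-k*t)
m = 2.0 * exp(-0.03 * 5)
m = 2.0 * exp(-0.1500)

1.7214 m


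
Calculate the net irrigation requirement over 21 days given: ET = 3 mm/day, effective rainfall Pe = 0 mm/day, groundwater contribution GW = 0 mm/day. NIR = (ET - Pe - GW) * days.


Daily deficit = ET - Pe - GW = 3 - 0 - 0 = 3 mm/day
NIR = 3 * 21 = 63 mm

63.0000 mm


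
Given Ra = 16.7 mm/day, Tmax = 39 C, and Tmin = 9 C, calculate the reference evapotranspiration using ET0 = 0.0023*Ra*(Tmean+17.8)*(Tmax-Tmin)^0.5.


Tmean = (Tmax + Tmin)/2 = (39 + 9)/2 = 24.0
ET0 = 0.0023 * 16.7 * (24.0 + 17.8) * sqrt(39 - 9)
ET0 = 0.0023 * 16.7 * 41.8 * 5.477226

8.7939 mm/day


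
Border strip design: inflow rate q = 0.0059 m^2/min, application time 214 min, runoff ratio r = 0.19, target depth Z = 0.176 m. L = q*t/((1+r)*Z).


L = q*t/((1+r)*Z)
L = 0.0059*214/((1+0.19)*0.176)
L = 1.2626/0.20944

6.0285 m


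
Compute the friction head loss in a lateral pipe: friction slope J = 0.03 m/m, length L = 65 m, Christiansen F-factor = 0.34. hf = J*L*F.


hf = J * L * F = 0.03 * 65 * 0.34 = 0.6630 m

0.6630 m


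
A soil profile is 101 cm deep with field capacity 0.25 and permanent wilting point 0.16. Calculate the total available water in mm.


AWC = (FC - PWP) * d * 10
AWC = (0.25 - 0.16) * 101 * 10
AWC = 0.0900 * 101 * 10

90.9000 mm


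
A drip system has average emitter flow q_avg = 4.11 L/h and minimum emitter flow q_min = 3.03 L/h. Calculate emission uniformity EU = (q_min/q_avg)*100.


EU = (q_min/q_avg)*100 = (3.03/4.11)*100 = 73.7226%

73.7226 %


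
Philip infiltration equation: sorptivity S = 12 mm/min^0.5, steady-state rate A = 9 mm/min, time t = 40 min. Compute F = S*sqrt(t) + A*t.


F = S*sqrt(t) + A*t
F = 12*sqrt(40) + 9*40
F = 12*6.324555 + 360

435.8947 mm


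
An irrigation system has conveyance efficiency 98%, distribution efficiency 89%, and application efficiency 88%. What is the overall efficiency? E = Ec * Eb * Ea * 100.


Ec = 0.98, Eb = 0.89, Ea = 0.88
E = 0.98 * 0.89 * 0.88 * 100 = 76.7536%

76.7536 %


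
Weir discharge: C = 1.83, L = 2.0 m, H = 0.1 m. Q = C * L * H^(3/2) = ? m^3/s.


Q = C * L * H^(3/2) = 1.83 * 2.0 * 0.1^1.5 = 1.83 * 2.0 * 0.031623

0.1157 m^3/s


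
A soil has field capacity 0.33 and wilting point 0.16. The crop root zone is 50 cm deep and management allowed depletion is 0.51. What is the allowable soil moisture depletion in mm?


SMD = (FC - PWP) * d * MAD * 10
SMD = (0.33 - 0.16) * 50 * 0.51 * 10
SMD = 0.1700 * 50 * 0.51 * 10

43.3500 mm


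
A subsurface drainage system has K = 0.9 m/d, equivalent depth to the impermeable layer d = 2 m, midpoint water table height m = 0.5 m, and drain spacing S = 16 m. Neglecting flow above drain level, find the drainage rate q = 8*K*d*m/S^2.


q = 8*K*d*m/S^2
q = 8*0.9*2*0.5/16^2
q = 7.2000 / 256

0.0281 m/d


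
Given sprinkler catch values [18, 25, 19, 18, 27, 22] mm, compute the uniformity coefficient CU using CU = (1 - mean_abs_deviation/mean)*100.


mean = 21.500000 mm
MAD = 3.166667 mm
CU = (1 - 3.166667/21.500000)*100

85.2713 %


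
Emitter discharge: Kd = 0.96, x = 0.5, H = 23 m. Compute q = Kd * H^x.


q = Kd * H^x = 0.96 * 23^0.5 = 0.96 * 4.795832

4.6040 L/h


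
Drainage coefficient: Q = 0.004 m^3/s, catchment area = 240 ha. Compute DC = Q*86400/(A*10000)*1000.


DC = Q * 86400 / (A * 10000) * 1000
DC = 0.004 * 86400 / (240 * 10000) * 1000
DC = 345600.0000 / 2400000

0.1440 mm/day


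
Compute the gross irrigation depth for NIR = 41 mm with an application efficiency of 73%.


Ea = 73% = 0.73
GID = NIR / Ea = 41 / 0.73 = 56.1644 mm

56.1644 mm


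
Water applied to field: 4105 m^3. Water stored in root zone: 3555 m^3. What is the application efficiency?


Ea = V_root / V_field * 100 = 3555 / 4105 * 100 = 86.6017%

86.6017 %


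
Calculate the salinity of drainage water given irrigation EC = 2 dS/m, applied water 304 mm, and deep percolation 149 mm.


EC_dw = EC_iw * D_iw / D_dw
EC_dw = 2 * 304 / 149
EC_dw = 608 / 149

4.0805 dS/m


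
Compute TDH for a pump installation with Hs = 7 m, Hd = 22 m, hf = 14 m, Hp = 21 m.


TDH = Hs + Hd + hf + Hp = 7 + 22 + 14 + 21 = 64

64 m


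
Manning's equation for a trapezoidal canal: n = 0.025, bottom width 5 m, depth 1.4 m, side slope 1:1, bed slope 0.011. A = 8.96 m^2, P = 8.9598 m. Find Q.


R = A/P = 8.96/8.9598 = 1.000022
Q = (1/0.025) * 8.96 * 1.000022^(2/3) * 0.011^0.5

37.5899 m^3/s


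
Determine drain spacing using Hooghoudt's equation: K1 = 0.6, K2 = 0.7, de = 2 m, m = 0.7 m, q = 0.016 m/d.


S^2 = 8*K2*de*m/q + 4*K1*m^2/q
S^2 = 8*0.7*2*0.7/0.016 + 4*0.6*0.7^2/0.016
S = sqrt(563.5000)

23.7382 m


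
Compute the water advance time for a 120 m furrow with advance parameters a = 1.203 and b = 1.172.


t = (L/a)^(1/b)
t = (120/1.203)^(1/1.172)
t = 99.750623^(1/1.172)

50.7644 min


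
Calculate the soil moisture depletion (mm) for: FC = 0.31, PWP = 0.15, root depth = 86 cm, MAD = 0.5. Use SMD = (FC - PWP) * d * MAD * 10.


SMD = (FC - PWP) * d * MAD * 10
SMD = (0.31 - 0.15) * 86 * 0.5 * 10
SMD = 0.1600 * 86 * 0.5 * 10

68.8000 mm


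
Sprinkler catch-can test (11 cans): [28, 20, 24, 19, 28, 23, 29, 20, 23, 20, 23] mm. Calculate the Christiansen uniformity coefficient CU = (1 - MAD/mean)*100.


mean = 23.363636 mm
MAD = 2.826446 mm
CU = (1 - 2.826446/23.363636)*100

87.9024 %


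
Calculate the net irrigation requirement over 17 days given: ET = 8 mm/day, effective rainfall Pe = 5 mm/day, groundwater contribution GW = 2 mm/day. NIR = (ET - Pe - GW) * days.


Daily deficit = ET - Pe - GW = 8 - 5 - 2 = 1 mm/day
NIR = 1 * 17 = 17 mm

17.0000 mm


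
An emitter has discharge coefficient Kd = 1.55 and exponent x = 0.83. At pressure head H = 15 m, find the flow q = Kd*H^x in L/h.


q = Kd * H^x = 1.55 * 15^0.83 = 1.55 * 9.465766

14.6719 L/h


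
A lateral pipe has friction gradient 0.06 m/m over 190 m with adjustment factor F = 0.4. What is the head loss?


hf = J * L * F = 0.06 * 190 * 0.4 = 4.5600 m

4.5600 m


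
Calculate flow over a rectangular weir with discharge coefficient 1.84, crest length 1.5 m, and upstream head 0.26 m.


Q = C * L * H^(3/2) = 1.84 * 1.5 * 0.26^1.5 = 1.84 * 1.5 * 0.132575

0.3659 m^3/s


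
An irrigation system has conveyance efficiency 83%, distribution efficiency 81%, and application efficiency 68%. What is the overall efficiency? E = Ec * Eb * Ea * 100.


Ec = 0.83, Eb = 0.81, Ea = 0.68
E = 0.83 * 0.81 * 0.68 * 100 = 45.7164%

45.7164 %


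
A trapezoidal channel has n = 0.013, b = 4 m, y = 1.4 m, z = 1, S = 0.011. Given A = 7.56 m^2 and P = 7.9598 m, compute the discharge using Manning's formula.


R = A/P = 7.56/7.9598 = 0.949773
Q = (1/0.013) * 7.56 * 0.949773^(2/3) * 0.011^0.5

58.9325 m^3/s


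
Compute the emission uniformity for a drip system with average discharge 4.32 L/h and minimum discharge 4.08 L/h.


EU = (q_min/q_avg)*100 = (4.08/4.32)*100 = 94.4444%

94.4444 %


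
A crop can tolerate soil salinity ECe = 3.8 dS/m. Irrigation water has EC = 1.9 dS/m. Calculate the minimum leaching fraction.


LR = ECiw / (5*ECe - ECiw)
LR = 1.9 / (5*3.8 - 1.9)
LR = 1.9 / 17.1000

0.1111


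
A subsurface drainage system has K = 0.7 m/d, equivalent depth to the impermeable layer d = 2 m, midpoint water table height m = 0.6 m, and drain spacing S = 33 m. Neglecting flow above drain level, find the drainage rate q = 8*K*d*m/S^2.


q = 8*K*d*m/S^2
q = 8*0.7*2*0.6/33^2
q = 6.7200 / 1089

0.0062 m/d


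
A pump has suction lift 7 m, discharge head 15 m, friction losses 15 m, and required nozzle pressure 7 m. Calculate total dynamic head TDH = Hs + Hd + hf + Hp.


TDH = Hs + Hd + hf + Hp = 7 + 15 + 15 + 7 = 44

44 m


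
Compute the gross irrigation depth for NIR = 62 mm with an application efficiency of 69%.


Ea = 69% = 0.69
GID = NIR / Ea = 62 / 0.69 = 89.8551 mm

89.8551 mm
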